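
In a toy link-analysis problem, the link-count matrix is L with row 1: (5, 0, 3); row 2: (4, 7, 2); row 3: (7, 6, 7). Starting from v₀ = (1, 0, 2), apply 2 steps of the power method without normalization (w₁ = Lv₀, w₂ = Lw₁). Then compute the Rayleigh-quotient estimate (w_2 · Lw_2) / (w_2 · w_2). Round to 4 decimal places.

13.1915

w1 = Lv₀ = (11, 8, 21)
w2 = Lw1 = (118, 142, 272)
Lw2 = (1406, 2010, 3582)
w2·Lw2 = 118·1406 + 142·2010 + 272·3582 = 1425632; w2·w2 = 118·118 + 142·142 + 272·272 = 108072
λ ≈ 1425632/108072 = 13.1915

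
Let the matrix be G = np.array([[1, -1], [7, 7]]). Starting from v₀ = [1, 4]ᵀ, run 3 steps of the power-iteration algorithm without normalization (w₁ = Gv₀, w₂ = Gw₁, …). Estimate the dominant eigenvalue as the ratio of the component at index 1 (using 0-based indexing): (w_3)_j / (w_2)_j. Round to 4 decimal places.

w1 = Gv₀ = (-3, 35)
w2 = Gw1 = (-38, 224)
w3 = Gw2 = (-262, 1302)
Ratio at component: 1302 / 224 = 5.8125

λ ≈ 5.8125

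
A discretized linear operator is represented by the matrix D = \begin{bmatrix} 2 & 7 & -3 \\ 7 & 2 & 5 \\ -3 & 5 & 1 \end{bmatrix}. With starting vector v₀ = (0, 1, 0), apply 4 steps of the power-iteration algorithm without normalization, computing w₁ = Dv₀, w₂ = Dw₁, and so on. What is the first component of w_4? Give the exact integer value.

1664

w1 = Dv₀ = (2·0 + 7·1 + (-3)·0; 7·0 + 2·1 + 5·0; (-3)·0 + 5·1 + 1·0) = (7, 2, 5)
w2 = Dw1 = (2·7 + 7·2 + (-3)·5; 7·7 + 2·2 + 5·5; (-3)·7 + 5·2 + 1·5) = (13, 78, -6)
w3 = Dw2 = (590, 217, 345)
w4 = Dw3 = (1664, 6289, -340)
The requested component of w4 is 1664.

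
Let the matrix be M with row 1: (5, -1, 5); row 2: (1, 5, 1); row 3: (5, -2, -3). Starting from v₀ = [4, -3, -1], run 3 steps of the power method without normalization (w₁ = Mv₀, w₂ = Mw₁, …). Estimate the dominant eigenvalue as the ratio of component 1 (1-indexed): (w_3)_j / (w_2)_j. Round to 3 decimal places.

w1 = Mv₀ = (5·4 + (-1)·(-3) + 5·(-1); 1·4 + 5·(-3) + 1·(-1); 5·4 + (-2)·(-3) + (-3)·(-1)) = (18, -12, 29)
w2 = Mw1 = (5·18 + (-1)·(-12) + 5·29; 1·18 + 5·(-12) + 1·29; 5·18 + (-2)·(-12) + (-3)·29) = (247, -13, 27)
w3 = Mw2 = (1383, 209, 1180)
Ratio at component: 1383 / 247 = 5.599

λ ≈ 5.599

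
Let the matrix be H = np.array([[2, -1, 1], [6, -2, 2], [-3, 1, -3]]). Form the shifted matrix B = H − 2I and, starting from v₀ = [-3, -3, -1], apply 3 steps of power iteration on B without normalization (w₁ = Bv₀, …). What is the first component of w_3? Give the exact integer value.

B = H − 2I has rows (0, -1, 1); (6, -4, 2); (-3, 1, -5)
w1 = Bv₀ = (2, -8, 11)
w2 = Bw1 = (19, 66, -69)
w3 = Bw2 = (-135, -288, 354)
Requested component of w3: -135

-135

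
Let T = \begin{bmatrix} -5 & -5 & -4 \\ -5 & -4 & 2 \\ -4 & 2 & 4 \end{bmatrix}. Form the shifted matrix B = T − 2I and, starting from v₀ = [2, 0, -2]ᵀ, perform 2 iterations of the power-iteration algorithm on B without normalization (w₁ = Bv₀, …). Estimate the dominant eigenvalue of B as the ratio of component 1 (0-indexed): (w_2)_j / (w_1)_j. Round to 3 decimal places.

B = T − 2I has rows (-7, -5, -4); (-5, -6, 2); (-4, 2, 2)
w1 = Bv₀ = ((-7)·2 + (-5)·0 + (-4)·(-2); (-5)·2 + (-6)·0 + 2·(-2); (-4)·2 + 2·0 + 2·(-2)) = (-6, -14, -12)
w2 = Bw1 = ((-7)·(-6) + (-5)·(-14) + (-4)·(-12); (-5)·(-6) + (-6)·(-14) + 2·(-12); (-4)·(-6) + 2·(-14) + 2·(-12)) = (160, 90, -28)
Ratio: 90/-14 = -6.429

μ ≈ -6.429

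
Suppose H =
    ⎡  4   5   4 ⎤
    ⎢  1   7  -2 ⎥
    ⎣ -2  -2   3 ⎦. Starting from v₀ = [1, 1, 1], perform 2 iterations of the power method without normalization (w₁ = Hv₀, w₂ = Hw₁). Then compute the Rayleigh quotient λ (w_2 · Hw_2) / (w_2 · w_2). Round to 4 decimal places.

λ ≈ 7.4224

w1 = Hv₀ = (13, 6, -1)
w2 = Hw1 = (78, 57, -41)
Hw2 = (433, 559, -393)
w2·Hw2 = 78·433 + 57·559 + (-41)·(-393) = 81750; w2·w2 = 78·78 + 57·57 + (-41)·(-41) = 11014
λ ≈ 81750/11014 = 7.4224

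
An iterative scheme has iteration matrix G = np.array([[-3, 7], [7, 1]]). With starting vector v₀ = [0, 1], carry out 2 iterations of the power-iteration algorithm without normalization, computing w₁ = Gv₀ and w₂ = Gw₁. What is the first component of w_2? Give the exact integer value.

w1 = Gv₀ = (7, 1)
w2 = Gw1 = (-14, 50)
The requested component of w2 is -14.

-14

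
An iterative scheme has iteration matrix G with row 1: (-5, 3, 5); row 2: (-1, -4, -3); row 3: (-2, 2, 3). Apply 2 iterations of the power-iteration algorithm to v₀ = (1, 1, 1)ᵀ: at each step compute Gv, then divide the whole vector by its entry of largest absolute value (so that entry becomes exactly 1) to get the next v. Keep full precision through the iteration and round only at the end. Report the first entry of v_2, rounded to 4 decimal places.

1.0000

Gv0 = (3.00000, -8.00000, 3.00000); divide by -8.00000 → v1 = (-0.37500, 1.00000, -0.37500)
Gv1 = (3.00000, -2.50000, 1.62500); divide by 3.00000 → v2 = (1.00000, -0.83333, 0.54167)
Requested entry of v2: -24/-24 = 1.0000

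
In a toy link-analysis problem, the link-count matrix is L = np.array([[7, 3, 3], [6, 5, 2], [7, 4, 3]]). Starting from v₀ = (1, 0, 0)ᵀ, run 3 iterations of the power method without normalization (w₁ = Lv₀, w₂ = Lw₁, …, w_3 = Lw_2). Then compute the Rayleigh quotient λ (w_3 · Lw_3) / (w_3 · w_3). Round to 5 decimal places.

w1 = Lv₀ = (7·1 + 3·0 + 3·0; 6·1 + 5·0 + 2·0; 7·1 + 4·0 + 3·0) = (7, 6, 7)
w2 = Lw1 = (7·7 + 3·6 + 3·7; 6·7 + 5·6 + 2·7; 7·7 + 4·6 + 3·7) = (88, 86, 94)
w3 = Lw2 = (1156, 1146, 1242)
Lw3 = (15256, 15150, 16402)
w3·Lw3 = 1156·15256 + 1146·15150 + 1242·16402 = 55369120; w3·w3 = 1156·1156 + 1146·1146 + 1242·1242 = 4192216
λ ≈ 55369120/4192216 = 13.20760

13.20760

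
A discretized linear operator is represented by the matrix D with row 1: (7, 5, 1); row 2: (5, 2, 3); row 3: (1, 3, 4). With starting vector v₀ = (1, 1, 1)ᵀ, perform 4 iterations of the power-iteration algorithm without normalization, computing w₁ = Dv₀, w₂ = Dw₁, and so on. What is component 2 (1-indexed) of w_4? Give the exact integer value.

13019

w1 = Dv₀ = (7·1 + 5·1 + 1·1; 5·1 + 2·1 + 3·1; 1·1 + 3·1 + 4·1) = (13, 10, 8)
w2 = Dw1 = (7·13 + 5·10 + 1·8; 5·13 + 2·10 + 3·8; 1·13 + 3·10 + 4·8) = (149, 109, 75)
w3 = Dw2 = (1663, 1188, 776)
w4 = Dw3 = (18357, 13019, 8331)
The requested component of w4 is 13019.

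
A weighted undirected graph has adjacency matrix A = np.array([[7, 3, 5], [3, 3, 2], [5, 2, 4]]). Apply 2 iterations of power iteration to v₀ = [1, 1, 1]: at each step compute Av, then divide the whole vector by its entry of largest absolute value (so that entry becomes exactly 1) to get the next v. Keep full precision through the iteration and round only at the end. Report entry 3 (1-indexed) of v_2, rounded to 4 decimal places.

0.7337

Av0 = (15.00000, 8.00000, 11.00000); divide by 15.00000 → v1 = (1.00000, 0.53333, 0.73333)
Av1 = (12.26667, 6.06667, 9.00000); divide by 12.26667 → v2 = (1.00000, 0.49457, 0.73370)
Requested entry of v2: 135/184 = 0.7337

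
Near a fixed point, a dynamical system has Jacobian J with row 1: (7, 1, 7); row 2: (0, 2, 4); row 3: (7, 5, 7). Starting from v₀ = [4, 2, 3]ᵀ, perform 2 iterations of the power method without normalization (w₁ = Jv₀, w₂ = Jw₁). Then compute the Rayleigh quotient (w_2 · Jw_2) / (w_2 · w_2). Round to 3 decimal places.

14.970

w1 = Jv₀ = (7·4 + 1·2 + 7·3; 0·4 + 2·2 + 4·3; 7·4 + 5·2 + 7·3) = (51, 16, 59)
w2 = Jw1 = (7·51 + 1·16 + 7·59; 0·51 + 2·16 + 4·59; 7·51 + 5·16 + 7·59) = (786, 268, 850)
Jw2 = (11720, 3936, 12792)
w2·Jw2 = 786·11720 + 268·3936 + 850·12792 = 21139968; w2·w2 = 786·786 + 268·268 + 850·850 = 1412120
λ ≈ 21139968/1412120 = 14.970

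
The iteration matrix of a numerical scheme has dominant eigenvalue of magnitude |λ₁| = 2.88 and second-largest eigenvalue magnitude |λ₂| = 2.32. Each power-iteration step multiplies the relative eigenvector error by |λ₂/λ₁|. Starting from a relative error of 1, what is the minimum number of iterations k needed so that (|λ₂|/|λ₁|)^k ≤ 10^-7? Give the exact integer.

|λ₂/λ₁| = 2.32/2.88 = 0.80556
Need k ≥ ln(10^-7) / ln(0.80556) = -16.1181 / -0.2162 ≈ 74.544
Smallest integer k satisfying the bound: 75

75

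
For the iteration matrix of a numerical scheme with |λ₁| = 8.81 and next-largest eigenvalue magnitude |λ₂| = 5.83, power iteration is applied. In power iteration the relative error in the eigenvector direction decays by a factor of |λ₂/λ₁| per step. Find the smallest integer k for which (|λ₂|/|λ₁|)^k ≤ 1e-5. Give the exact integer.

28

|λ₂/λ₁| = 5.83/8.81 = 0.66175
Need k ≥ ln(1e-5) / ln(0.66175) = -11.5129 / -0.4129 ≈ 27.885
Smallest integer k satisfying the bound: 28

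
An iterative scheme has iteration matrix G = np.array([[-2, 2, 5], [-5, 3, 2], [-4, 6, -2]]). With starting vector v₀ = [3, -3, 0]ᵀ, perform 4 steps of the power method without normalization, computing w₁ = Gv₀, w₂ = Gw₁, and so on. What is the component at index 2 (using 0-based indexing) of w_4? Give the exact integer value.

2724

w1 = Gv₀ = ((-2)·3 + 2·(-3) + 5·0; (-5)·3 + 3·(-3) + 2·0; (-4)·3 + 6·(-3) + (-2)·0) = (-12, -24, -30)
w2 = Gw1 = ((-2)·(-12) + 2·(-24) + 5·(-30); (-5)·(-12) + 3·(-24) + 2·(-30); (-4)·(-12) + 6·(-24) + (-2)·(-30)) = (-174, -72, -36)
w3 = Gw2 = (24, 582, 336)
w4 = Gw3 = (2796, 2298, 2724)
The requested component of w4 is 2724.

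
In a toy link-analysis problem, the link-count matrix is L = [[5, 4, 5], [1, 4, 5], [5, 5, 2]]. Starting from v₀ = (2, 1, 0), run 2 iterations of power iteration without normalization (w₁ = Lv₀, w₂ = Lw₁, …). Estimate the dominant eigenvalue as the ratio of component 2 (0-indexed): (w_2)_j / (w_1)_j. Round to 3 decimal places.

w1 = Lv₀ = (14, 6, 15)
w2 = Lw1 = (169, 113, 130)
Ratio at component: 130 / 15 = 8.667

λ ≈ 8.667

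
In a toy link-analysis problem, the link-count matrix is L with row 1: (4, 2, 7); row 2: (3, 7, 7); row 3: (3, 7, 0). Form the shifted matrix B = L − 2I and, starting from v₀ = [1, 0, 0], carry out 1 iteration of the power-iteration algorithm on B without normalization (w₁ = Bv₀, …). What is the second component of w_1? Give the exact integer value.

3

B = L − 2I has rows (2, 2, 7); (3, 5, 7); (3, 7, -2)
w1 = Bv₀ = (2·1 + 2·0 + 7·0; 3·1 + 5·0 + 7·0; 3·1 + 7·0 + (-2)·0) = (2, 3, 3)
Requested component of w1: 3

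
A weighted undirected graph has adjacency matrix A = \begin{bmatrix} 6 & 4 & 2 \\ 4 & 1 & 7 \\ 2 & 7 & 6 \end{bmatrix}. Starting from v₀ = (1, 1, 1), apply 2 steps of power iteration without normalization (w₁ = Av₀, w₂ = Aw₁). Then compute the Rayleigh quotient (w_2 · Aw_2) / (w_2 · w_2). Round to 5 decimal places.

13.17488

w1 = Av₀ = (12, 12, 15)
w2 = Aw1 = (150, 165, 198)
Aw2 = (1956, 2151, 2643)
w2·Aw2 = 150·1956 + 165·2151 + 198·2643 = 1171629; w2·w2 = 150·150 + 165·165 + 198·198 = 88929
λ ≈ 1171629/88929 = 13.17488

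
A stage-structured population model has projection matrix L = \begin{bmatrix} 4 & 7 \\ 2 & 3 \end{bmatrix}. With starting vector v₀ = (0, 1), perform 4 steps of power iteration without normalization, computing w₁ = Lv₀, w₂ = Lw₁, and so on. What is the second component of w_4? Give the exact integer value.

1215

w1 = Lv₀ = (4·0 + 7·1; 2·0 + 3·1) = (7, 3)
w2 = Lw1 = (4·7 + 7·3; 2·7 + 3·3) = (49, 23)
w3 = Lw2 = (357, 167)
w4 = Lw3 = (2597, 1215)
The requested component of w4 is 1215.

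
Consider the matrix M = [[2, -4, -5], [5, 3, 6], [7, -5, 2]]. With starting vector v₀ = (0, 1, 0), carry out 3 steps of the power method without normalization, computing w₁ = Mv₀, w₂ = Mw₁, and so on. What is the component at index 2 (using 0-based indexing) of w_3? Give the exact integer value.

w1 = Mv₀ = (2·0 + (-4)·1 + (-5)·0; 5·0 + 3·1 + 6·0; 7·0 + (-5)·1 + 2·0) = (-4, 3, -5)
w2 = Mw1 = (2·(-4) + (-4)·3 + (-5)·(-5); 5·(-4) + 3·3 + 6·(-5); 7·(-4) + (-5)·3 + 2·(-5)) = (5, -41, -53)
w3 = Mw2 = (439, -416, 134)
The requested component of w3 is 134.

134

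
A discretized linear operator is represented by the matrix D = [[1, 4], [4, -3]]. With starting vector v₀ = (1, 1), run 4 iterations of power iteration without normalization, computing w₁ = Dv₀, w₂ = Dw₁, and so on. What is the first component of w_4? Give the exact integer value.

17

w1 = Dv₀ = (1·1 + 4·1; 4·1 + (-3)·1) = (5, 1)
w2 = Dw1 = (1·5 + 4·1; 4·5 + (-3)·1) = (9, 17)
w3 = Dw2 = (77, -15)
w4 = Dw3 = (17, 353)
The requested component of w4 is 17.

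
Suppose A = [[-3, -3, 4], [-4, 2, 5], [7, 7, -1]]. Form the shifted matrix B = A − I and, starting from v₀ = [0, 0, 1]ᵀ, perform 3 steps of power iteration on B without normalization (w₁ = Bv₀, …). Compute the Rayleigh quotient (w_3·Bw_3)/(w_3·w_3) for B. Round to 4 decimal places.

B = A − I has rows (-4, -3, 4); (-4, 1, 5); (7, 7, -2)
w1 = Bv₀ = ((-4)·0 + (-3)·0 + 4·1; (-4)·0 + 1·0 + 5·1; 7·0 + 7·0 + (-2)·1) = (4, 5, -2)
w2 = Bw1 = ((-4)·4 + (-3)·5 + 4·(-2); (-4)·4 + 1·5 + 5·(-2); 7·4 + 7·5 + (-2)·(-2)) = (-39, -21, 67)
w3 = Bw2 = (487, 470, -554)
Bw3 = (-5574, -4248, 7807)
w3·Bw3 = -9036176; w3·w3 = 764985; μ ≈ -9036176/764985 = -11.8122

μ ≈ -11.8122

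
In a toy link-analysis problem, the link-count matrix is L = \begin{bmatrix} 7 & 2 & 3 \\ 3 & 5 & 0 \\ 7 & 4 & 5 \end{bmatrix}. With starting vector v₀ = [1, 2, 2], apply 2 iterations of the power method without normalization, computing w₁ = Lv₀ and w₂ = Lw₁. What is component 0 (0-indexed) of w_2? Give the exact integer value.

220

w1 = Lv₀ = (17, 13, 25)
w2 = Lw1 = (220, 116, 296)
The requested component of w2 is 220.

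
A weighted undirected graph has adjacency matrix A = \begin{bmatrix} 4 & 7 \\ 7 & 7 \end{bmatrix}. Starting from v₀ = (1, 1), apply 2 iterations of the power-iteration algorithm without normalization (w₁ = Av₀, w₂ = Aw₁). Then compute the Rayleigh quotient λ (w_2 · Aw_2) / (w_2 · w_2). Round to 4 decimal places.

w1 = Av₀ = (11, 14)
w2 = Aw1 = (142, 175)
Aw2 = (1793, 2219)
w2·Aw2 = 142·1793 + 175·2219 = 642931; w2·w2 = 142·142 + 175·175 = 50789
λ ≈ 642931/50789 = 12.6589

λ ≈ 12.6589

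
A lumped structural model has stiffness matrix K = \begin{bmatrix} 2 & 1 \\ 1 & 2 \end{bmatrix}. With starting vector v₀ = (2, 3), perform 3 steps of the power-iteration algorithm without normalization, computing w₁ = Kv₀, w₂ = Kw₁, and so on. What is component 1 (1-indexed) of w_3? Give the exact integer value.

w1 = Kv₀ = (2·2 + 1·3; 1·2 + 2·3) = (7, 8)
w2 = Kw1 = (2·7 + 1·8; 1·7 + 2·8) = (22, 23)
w3 = Kw2 = (67, 68)
The requested component of w3 is 67.

67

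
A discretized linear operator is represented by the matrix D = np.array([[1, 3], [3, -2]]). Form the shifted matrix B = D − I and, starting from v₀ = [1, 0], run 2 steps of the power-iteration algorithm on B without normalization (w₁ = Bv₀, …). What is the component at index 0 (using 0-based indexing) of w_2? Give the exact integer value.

9

B = D − I has rows (0, 3); (3, -3)
w1 = Bv₀ = (0·1 + 3·0; 3·1 + (-3)·0) = (0, 3)
w2 = Bw1 = (0·0 + 3·3; 3·0 + (-3)·3) = (9, -9)
Requested component of w2: 9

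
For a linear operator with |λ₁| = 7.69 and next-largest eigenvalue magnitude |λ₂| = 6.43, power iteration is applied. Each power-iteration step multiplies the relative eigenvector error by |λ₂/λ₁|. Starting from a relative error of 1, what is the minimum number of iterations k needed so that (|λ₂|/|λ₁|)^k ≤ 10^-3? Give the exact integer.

39

|λ₂/λ₁| = 6.43/7.69 = 0.83615
Need k ≥ ln(10^-3) / ln(0.83615) = -6.9078 / -0.1789 ≈ 38.602
Smallest integer k satisfying the bound: 39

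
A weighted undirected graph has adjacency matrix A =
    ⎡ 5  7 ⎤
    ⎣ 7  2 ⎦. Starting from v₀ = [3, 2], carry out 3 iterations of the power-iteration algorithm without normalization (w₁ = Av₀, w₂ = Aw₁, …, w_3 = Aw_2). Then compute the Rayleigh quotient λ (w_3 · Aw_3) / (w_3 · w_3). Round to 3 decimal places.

w1 = Av₀ = (29, 25)
w2 = Aw1 = (320, 253)
w3 = Aw2 = (3371, 2746)
Aw3 = (36077, 29089)
w3·Aw3 = 3371·36077 + 2746·29089 = 201493961; w3·w3 = 3371·3371 + 2746·2746 = 18904157
λ ≈ 201493961/18904157 = 10.659

λ ≈ 10.659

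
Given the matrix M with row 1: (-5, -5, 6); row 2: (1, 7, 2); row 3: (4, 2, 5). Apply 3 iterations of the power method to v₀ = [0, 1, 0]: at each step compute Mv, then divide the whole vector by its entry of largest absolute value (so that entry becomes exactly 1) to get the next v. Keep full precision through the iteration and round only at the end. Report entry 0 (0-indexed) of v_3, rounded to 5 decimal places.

-0.65318

Mv0 = (-5.000000, 7.000000, 2.000000); divide by 7.000000 → v1 = (-0.714286, 1.000000, 0.285714)
Mv1 = (0.285714, 6.857143, 0.571429); divide by 6.857143 → v2 = (0.041667, 1.000000, 0.083333)
Mv2 = (-4.708333, 7.208333, 2.583333); divide by 7.208333 → v3 = (-0.653179, 1.000000, 0.358382)
Requested entry of v3: -226/346 = -0.65318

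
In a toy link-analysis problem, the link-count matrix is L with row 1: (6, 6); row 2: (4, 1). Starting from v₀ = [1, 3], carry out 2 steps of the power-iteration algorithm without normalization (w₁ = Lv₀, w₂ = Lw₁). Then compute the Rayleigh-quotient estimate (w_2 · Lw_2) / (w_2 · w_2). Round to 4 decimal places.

w1 = Lv₀ = (24, 7)
w2 = Lw1 = (186, 103)
Lw2 = (1734, 847)
w2·Lw2 = 186·1734 + 103·847 = 409765; w2·w2 = 186·186 + 103·103 = 45205
λ ≈ 409765/45205 = 9.0646

λ ≈ 9.0646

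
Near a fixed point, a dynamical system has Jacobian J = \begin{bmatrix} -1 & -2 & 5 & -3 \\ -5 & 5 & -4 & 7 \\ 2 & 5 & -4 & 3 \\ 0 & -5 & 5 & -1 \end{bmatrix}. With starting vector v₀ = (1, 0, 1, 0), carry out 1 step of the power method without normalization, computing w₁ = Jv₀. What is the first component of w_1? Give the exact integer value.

w1 = Jv₀ = ((-1)·1 + (-2)·0 + 5·1 + (-3)·0; (-5)·1 + 5·0 + (-4)·1 + 7·0; 2·1 + 5·0 + (-4)·1 + 3·0; 0·1 + (-5)·0 + 5·1 + (-1)·0) = (4, -9, -2, 5)
The requested component of w1 is 4.

4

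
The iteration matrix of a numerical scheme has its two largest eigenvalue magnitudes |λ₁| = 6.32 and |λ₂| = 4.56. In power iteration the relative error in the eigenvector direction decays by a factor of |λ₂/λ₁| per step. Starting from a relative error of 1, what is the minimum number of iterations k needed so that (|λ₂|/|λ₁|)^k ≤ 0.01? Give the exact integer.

15

|λ₂/λ₁| = 4.56/6.32 = 0.72152
Need k ≥ ln(0.01) / ln(0.72152) = -4.6052 / -0.3264 ≈ 14.109
Smallest integer k satisfying the bound: 15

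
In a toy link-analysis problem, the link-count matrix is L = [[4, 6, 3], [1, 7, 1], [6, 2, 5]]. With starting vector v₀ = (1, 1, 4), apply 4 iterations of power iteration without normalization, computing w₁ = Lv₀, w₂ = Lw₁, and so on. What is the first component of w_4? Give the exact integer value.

29176

w1 = Lv₀ = (4·1 + 6·1 + 3·4; 1·1 + 7·1 + 1·4; 6·1 + 2·1 + 5·4) = (22, 12, 28)
w2 = Lw1 = (4·22 + 6·12 + 3·28; 1·22 + 7·12 + 1·28; 6·22 + 2·12 + 5·28) = (244, 134, 296)
w3 = Lw2 = (2668, 1478, 3212)
w4 = Lw3 = (29176, 16226, 35024)
The requested component of w4 is 29176.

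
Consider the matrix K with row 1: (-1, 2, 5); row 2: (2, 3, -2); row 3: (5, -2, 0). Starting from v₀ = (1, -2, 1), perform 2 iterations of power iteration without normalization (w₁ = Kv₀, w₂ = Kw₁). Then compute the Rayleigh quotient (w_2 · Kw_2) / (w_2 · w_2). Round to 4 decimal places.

w1 = Kv₀ = (0, -6, 9)
w2 = Kw1 = (33, -36, 12)
Kw2 = (-45, -66, 237)
w2·Kw2 = 33·(-45) + (-36)·(-66) + 12·237 = 3735; w2·w2 = 33·33 + (-36)·(-36) + 12·12 = 2529
λ ≈ 3735/2529 = 1.4769

λ ≈ 1.4769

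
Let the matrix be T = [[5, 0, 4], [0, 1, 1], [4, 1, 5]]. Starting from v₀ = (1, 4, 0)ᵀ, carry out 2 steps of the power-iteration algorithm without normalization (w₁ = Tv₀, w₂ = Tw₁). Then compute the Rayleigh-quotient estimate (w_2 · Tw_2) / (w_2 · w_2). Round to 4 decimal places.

9.0251

w1 = Tv₀ = (5·1 + 0·4 + 4·0; 0·1 + 1·4 + 1·0; 4·1 + 1·4 + 5·0) = (5, 4, 8)
w2 = Tw1 = (5·5 + 0·4 + 4·8; 0·5 + 1·4 + 1·8; 4·5 + 1·4 + 5·8) = (57, 12, 64)
Tw2 = (541, 76, 560)
w2·Tw2 = 57·541 + 12·76 + 64·560 = 67589; w2·w2 = 57·57 + 12·12 + 64·64 = 7489
λ ≈ 67589/7489 = 9.0251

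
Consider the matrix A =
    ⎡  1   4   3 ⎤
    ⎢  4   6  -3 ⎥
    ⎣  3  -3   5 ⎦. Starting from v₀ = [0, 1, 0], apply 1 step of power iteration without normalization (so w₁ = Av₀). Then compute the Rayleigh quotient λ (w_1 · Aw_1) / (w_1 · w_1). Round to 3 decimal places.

λ ≈ 8.279

w1 = Av₀ = (1·0 + 4·1 + 3·0; 4·0 + 6·1 + (-3)·0; 3·0 + (-3)·1 + 5·0) = (4, 6, -3)
Aw1 = (19, 61, -21)
w1·Aw1 = 4·19 + 6·61 + (-3)·(-21) = 505; w1·w1 = 4·4 + 6·6 + (-3)·(-3) = 61
λ ≈ 505/61 = 8.279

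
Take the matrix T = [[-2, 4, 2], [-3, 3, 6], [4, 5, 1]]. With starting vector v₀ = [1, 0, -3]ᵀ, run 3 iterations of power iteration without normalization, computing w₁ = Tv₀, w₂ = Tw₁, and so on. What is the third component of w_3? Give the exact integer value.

w1 = Tv₀ = (-8, -21, 1)
w2 = Tw1 = (-66, -33, -136)
w3 = Tw2 = (-272, -717, -565)
The requested component of w3 is -565.

-565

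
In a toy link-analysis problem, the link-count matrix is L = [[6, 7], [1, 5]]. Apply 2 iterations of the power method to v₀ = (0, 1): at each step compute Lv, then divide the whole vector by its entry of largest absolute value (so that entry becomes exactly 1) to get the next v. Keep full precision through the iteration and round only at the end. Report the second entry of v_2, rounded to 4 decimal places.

0.4156

Lv0 = (7.00000, 5.00000); divide by 7.00000 → v1 = (1.00000, 0.71429)
Lv1 = (11.00000, 4.57143); divide by 11.00000 → v2 = (1.00000, 0.41558)
Requested entry of v2: 32/77 = 0.4156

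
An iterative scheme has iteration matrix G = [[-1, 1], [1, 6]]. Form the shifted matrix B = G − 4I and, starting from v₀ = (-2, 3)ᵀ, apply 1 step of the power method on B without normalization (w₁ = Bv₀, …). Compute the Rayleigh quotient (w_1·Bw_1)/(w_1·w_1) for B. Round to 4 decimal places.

-3.8324

B = G − 4I has rows (-5, 1); (1, 2)
w1 = Bv₀ = (13, 4)
Bw1 = (-61, 21)
w1·Bw1 = -709; w1·w1 = 185; μ ≈ -709/185 = -3.8324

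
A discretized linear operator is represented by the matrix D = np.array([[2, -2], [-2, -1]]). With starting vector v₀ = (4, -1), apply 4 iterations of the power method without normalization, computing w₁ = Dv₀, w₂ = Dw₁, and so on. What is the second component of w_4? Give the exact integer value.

w1 = Dv₀ = (2·4 + (-2)·(-1); (-2)·4 + (-1)·(-1)) = (10, -7)
w2 = Dw1 = (2·10 + (-2)·(-7); (-2)·10 + (-1)·(-7)) = (34, -13)
w3 = Dw2 = (94, -55)
w4 = Dw3 = (298, -133)
The requested component of w4 is -133.

-133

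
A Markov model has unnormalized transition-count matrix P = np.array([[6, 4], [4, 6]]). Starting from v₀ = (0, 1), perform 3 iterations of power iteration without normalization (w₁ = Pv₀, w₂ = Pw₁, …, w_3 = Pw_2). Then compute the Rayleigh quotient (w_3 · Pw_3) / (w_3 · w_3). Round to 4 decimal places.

9.9995

w1 = Pv₀ = (6·0 + 4·1; 4·0 + 6·1) = (4, 6)
w2 = Pw1 = (6·4 + 4·6; 4·4 + 6·6) = (48, 52)
w3 = Pw2 = (496, 504)
Pw3 = (4992, 5008)
w3·Pw3 = 496·4992 + 504·5008 = 5000064; w3·w3 = 496·496 + 504·504 = 500032
λ ≈ 5000064/500032 = 9.9995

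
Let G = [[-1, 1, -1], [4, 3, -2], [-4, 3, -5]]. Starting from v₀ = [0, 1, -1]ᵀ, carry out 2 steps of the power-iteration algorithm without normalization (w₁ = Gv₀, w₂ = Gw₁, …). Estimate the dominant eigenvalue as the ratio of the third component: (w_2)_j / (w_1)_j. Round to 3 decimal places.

w1 = Gv₀ = (2, 5, 8)
w2 = Gw1 = (-5, 7, -33)
Ratio at component: -33 / 8 = -4.125

λ ≈ -4.125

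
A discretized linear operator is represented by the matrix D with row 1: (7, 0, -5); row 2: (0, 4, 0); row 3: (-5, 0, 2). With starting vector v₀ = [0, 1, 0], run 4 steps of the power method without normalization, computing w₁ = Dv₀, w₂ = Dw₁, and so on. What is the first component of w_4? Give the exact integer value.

0

w1 = Dv₀ = (7·0 + 0·1 + (-5)·0; 0·0 + 4·1 + 0·0; (-5)·0 + 0·1 + 2·0) = (0, 4, 0)
w2 = Dw1 = (7·0 + 0·4 + (-5)·0; 0·0 + 4·4 + 0·0; (-5)·0 + 0·4 + 2·0) = (0, 16, 0)
w3 = Dw2 = (0, 64, 0)
w4 = Dw3 = (0, 256, 0)
The requested component of w4 is 0.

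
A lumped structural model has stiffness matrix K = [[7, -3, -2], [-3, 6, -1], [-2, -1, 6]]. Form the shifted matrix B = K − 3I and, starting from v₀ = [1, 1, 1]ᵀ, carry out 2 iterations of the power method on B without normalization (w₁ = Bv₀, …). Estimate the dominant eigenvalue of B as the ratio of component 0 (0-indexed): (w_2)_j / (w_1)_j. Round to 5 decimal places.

B = K − 3I has rows (4, -3, -2); (-3, 3, -1); (-2, -1, 3)
w1 = Bv₀ = (4·1 + (-3)·1 + (-2)·1; (-3)·1 + 3·1 + (-1)·1; (-2)·1 + (-1)·1 + 3·1) = (-1, -1, 0)
w2 = Bw1 = (4·(-1) + (-3)·(-1) + (-2)·0; (-3)·(-1) + 3·(-1) + (-1)·0; (-2)·(-1) + (-1)·(-1) + 3·0) = (-1, 0, 3)
Ratio: -1/-1 = 1.00000

1.00000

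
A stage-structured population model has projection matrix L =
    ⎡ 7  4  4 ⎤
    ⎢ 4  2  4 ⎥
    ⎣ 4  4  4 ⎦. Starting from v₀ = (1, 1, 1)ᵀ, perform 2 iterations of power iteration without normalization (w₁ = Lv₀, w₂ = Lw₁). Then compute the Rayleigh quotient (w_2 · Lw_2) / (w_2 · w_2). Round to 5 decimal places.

λ ≈ 12.69342

w1 = Lv₀ = (7·1 + 4·1 + 4·1; 4·1 + 2·1 + 4·1; 4·1 + 4·1 + 4·1) = (15, 10, 12)
w2 = Lw1 = (7·15 + 4·10 + 4·12; 4·15 + 2·10 + 4·12; 4·15 + 4·10 + 4·12) = (193, 128, 148)
Lw2 = (2455, 1620, 1876)
w2·Lw2 = 193·2455 + 128·1620 + 148·1876 = 958823; w2·w2 = 193·193 + 128·128 + 148·148 = 75537
λ ≈ 958823/75537 = 12.69342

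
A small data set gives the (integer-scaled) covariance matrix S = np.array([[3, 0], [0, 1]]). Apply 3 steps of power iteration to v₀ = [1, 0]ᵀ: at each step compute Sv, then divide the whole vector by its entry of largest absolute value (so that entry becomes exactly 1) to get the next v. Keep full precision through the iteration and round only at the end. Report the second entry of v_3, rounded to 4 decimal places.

0.0000

Sv0 = (3.00000, 0.00000); divide by 3.00000 → v1 = (1.00000, 0.00000)
Sv1 = (3.00000, 0.00000); divide by 3.00000 → v2 = (1.00000, 0.00000)
Sv2 = (3.00000, 0.00000); divide by 3.00000 → v3 = (1.00000, 0.00000)
Requested entry of v3: 0/27 = 0.0000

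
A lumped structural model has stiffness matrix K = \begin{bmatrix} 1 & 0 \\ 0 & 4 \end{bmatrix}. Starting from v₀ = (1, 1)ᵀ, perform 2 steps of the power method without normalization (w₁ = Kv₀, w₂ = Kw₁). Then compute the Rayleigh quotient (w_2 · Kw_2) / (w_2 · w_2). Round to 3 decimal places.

w1 = Kv₀ = (1, 4)
w2 = Kw1 = (1, 16)
Kw2 = (1, 64)
w2·Kw2 = 1·1 + 16·64 = 1025; w2·w2 = 1·1 + 16·16 = 257
λ ≈ 1025/257 = 3.988

λ ≈ 3.988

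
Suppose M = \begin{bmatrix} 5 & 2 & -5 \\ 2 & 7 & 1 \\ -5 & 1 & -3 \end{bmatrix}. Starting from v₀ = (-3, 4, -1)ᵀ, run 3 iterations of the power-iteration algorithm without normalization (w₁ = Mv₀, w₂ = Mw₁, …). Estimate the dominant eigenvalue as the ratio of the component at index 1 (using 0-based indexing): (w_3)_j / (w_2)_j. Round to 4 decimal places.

w1 = Mv₀ = (5·(-3) + 2·4 + (-5)·(-1); 2·(-3) + 7·4 + 1·(-1); (-5)·(-3) + 1·4 + (-3)·(-1)) = (-2, 21, 22)
w2 = Mw1 = (5·(-2) + 2·21 + (-5)·22; 2·(-2) + 7·21 + 1·22; (-5)·(-2) + 1·21 + (-3)·22) = (-78, 165, -35)
w3 = Mw2 = (115, 964, 660)
Ratio at component: 964 / 165 = 5.8424

λ ≈ 5.8424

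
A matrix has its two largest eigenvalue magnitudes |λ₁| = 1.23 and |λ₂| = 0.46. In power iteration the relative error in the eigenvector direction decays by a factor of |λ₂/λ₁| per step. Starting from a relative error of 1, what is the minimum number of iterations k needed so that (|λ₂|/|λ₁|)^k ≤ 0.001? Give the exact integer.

8

|λ₂/λ₁| = 0.46/1.23 = 0.37398
Need k ≥ ln(0.001) / ln(0.37398) = -6.9078 / -0.9835 ≈ 7.023
Smallest integer k satisfying the bound: 8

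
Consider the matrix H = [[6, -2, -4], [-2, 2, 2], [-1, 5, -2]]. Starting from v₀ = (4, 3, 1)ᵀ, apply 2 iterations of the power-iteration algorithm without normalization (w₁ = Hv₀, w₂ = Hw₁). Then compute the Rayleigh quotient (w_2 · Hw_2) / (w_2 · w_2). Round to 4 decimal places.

w1 = Hv₀ = (6·4 + (-2)·3 + (-4)·1; (-2)·4 + 2·3 + 2·1; (-1)·4 + 5·3 + (-2)·1) = (14, 0, 9)
w2 = Hw1 = (6·14 + (-2)·0 + (-4)·9; (-2)·14 + 2·0 + 2·9; (-1)·14 + 5·0 + (-2)·9) = (48, -10, -32)
Hw2 = (436, -180, -34)
w2·Hw2 = 48·436 + (-10)·(-180) + (-32)·(-34) = 23816; w2·w2 = 48·48 + (-10)·(-10) + (-32)·(-32) = 3428
λ ≈ 23816/3428 = 6.9475

6.9475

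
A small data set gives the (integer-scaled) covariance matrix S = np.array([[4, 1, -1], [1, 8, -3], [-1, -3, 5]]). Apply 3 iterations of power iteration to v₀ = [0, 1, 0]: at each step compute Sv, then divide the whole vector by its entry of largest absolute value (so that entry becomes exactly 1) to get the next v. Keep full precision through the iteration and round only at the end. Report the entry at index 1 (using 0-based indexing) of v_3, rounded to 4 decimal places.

Sv0 = (1.00000, 8.00000, -3.00000); divide by 8.00000 → v1 = (0.12500, 1.00000, -0.37500)
Sv1 = (1.87500, 9.25000, -5.00000); divide by 9.25000 → v2 = (0.20270, 1.00000, -0.54054)
Sv2 = (2.35135, 9.82432, -5.90541); divide by 9.82432 → v3 = (0.23934, 1.00000, -0.60110)
Requested entry of v3: 727/727 = 1.0000

1.0000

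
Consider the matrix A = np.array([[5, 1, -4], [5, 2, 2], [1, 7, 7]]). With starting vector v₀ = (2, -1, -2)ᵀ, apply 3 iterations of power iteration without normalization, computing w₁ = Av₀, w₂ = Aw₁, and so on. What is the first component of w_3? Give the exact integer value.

1232

w1 = Av₀ = (5·2 + 1·(-1) + (-4)·(-2); 5·2 + 2·(-1) + 2·(-2); 1·2 + 7·(-1) + 7·(-2)) = (17, 4, -19)
w2 = Aw1 = (5·17 + 1·4 + (-4)·(-19); 5·17 + 2·4 + 2·(-19); 1·17 + 7·4 + 7·(-19)) = (165, 55, -88)
w3 = Aw2 = (1232, 759, -66)
The requested component of w3 is 1232.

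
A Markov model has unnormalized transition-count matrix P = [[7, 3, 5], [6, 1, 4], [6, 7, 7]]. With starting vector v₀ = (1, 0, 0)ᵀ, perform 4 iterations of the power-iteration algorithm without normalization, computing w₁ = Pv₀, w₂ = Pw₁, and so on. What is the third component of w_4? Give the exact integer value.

31032

w1 = Pv₀ = (7, 6, 6)
w2 = Pw1 = (97, 72, 126)
w3 = Pw2 = (1525, 1158, 1968)
w4 = Pw3 = (23989, 18180, 31032)
The requested component of w4 is 31032.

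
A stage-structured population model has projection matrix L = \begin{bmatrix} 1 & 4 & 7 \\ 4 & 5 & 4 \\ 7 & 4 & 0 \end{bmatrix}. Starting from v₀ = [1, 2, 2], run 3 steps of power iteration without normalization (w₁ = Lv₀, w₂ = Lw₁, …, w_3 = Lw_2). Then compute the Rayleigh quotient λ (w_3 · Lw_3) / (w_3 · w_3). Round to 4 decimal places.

w1 = Lv₀ = (1·1 + 4·2 + 7·2; 4·1 + 5·2 + 4·2; 7·1 + 4·2 + 0·2) = (23, 22, 15)
w2 = Lw1 = (1·23 + 4·22 + 7·15; 4·23 + 5·22 + 4·15; 7·23 + 4·22 + 0·15) = (216, 262, 249)
w3 = Lw2 = (3007, 3170, 2560)
Lw3 = (33607, 38118, 33729)
w3·Lw3 = 3007·33607 + 3170·38118 + 2560·33729 = 308236549; w3·w3 = 3007·3007 + 3170·3170 + 2560·2560 = 25644549
λ ≈ 308236549/25644549 = 12.0196

λ ≈ 12.0196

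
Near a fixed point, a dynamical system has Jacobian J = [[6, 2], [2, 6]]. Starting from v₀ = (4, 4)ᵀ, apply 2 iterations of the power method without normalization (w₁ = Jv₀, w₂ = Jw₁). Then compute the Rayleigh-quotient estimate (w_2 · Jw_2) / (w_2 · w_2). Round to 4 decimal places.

8.0000

w1 = Jv₀ = (6·4 + 2·4; 2·4 + 6·4) = (32, 32)
w2 = Jw1 = (6·32 + 2·32; 2·32 + 6·32) = (256, 256)
Jw2 = (2048, 2048)
w2·Jw2 = 256·2048 + 256·2048 = 1048576; w2·w2 = 256·256 + 256·256 = 131072
λ ≈ 1048576/131072 = 8.0000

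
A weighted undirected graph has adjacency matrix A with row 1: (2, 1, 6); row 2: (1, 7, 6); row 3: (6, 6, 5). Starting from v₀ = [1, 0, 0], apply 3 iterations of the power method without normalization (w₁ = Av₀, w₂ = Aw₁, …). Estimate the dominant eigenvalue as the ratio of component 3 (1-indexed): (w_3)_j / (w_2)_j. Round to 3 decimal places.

15.750

w1 = Av₀ = (2, 1, 6)
w2 = Aw1 = (41, 45, 48)
w3 = Aw2 = (415, 644, 756)
Ratio at component: 756 / 48 = 15.750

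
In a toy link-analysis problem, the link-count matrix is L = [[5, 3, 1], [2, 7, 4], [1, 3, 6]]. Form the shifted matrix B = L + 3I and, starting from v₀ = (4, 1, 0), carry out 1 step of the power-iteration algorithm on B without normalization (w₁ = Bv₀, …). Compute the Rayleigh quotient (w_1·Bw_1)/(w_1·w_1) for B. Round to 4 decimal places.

μ ≈ 11.2660

B = L + 3I has rows (8, 3, 1); (2, 10, 4); (1, 3, 9)
w1 = Bv₀ = (8·4 + 3·1 + 1·0; 2·4 + 10·1 + 4·0; 1·4 + 3·1 + 9·0) = (35, 18, 7)
Bw1 = (341, 278, 152)
w1·Bw1 = 18003; w1·w1 = 1598; μ ≈ 18003/1598 = 11.2660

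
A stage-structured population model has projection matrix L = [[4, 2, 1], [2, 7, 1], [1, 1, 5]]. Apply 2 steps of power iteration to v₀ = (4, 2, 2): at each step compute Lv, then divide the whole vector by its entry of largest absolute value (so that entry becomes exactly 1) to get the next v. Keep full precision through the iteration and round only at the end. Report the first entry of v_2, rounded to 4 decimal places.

0.6667

Lv0 = (22.00000, 24.00000, 16.00000); divide by 24.00000 → v1 = (0.91667, 1.00000, 0.66667)
Lv1 = (6.33333, 9.50000, 5.25000); divide by 9.50000 → v2 = (0.66667, 1.00000, 0.55263)
Requested entry of v2: 152/228 = 0.6667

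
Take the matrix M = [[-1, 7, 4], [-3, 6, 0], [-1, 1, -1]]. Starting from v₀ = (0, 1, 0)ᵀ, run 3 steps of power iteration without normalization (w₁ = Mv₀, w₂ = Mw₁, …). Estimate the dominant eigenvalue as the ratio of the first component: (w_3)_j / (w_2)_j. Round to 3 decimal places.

w1 = Mv₀ = (7, 6, 1)
w2 = Mw1 = (39, 15, -2)
w3 = Mw2 = (58, -27, -22)
Ratio at component: 58 / 39 = 1.487

1.487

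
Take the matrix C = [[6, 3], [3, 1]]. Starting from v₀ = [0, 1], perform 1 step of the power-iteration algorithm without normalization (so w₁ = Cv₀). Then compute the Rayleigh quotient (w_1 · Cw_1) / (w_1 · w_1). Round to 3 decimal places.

λ ≈ 7.300

w1 = Cv₀ = (6·0 + 3·1; 3·0 + 1·1) = (3, 1)
Cw1 = (21, 10)
w1·Cw1 = 3·21 + 1·10 = 73; w1·w1 = 3·3 + 1·1 = 10
λ ≈ 73/10 = 7.300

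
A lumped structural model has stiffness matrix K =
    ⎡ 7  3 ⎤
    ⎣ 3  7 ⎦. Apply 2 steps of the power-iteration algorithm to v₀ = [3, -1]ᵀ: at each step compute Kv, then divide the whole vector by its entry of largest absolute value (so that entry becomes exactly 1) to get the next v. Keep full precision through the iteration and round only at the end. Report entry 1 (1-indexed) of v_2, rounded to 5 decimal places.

1.00000

Kv0 = (18.000000, 2.000000); divide by 18.000000 → v1 = (1.000000, 0.111111)
Kv1 = (7.333333, 3.777778); divide by 7.333333 → v2 = (1.000000, 0.515152)
Requested entry of v2: 132/132 = 1.00000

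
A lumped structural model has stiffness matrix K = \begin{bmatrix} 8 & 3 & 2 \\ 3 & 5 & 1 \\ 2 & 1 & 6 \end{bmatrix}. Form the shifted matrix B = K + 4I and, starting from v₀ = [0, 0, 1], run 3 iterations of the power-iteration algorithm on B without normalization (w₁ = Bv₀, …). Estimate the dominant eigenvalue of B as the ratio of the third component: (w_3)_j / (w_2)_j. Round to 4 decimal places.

11.1333

B = K + 4I has rows (12, 3, 2); (3, 9, 1); (2, 1, 10)
w1 = Bv₀ = (12·0 + 3·0 + 2·1; 3·0 + 9·0 + 1·1; 2·0 + 1·0 + 10·1) = (2, 1, 10)
w2 = Bw1 = (12·2 + 3·1 + 2·10; 3·2 + 9·1 + 1·10; 2·2 + 1·1 + 10·10) = (47, 25, 105)
w3 = Bw2 = (849, 471, 1169)
Ratio: 1169/105 = 11.1333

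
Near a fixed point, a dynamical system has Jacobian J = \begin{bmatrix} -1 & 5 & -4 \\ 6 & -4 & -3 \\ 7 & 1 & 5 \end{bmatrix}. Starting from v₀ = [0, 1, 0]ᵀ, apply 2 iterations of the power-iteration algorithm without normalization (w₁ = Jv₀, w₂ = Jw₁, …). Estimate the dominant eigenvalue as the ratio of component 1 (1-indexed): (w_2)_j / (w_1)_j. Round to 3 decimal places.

-5.800

w1 = Jv₀ = ((-1)·0 + 5·1 + (-4)·0; 6·0 + (-4)·1 + (-3)·0; 7·0 + 1·1 + 5·0) = (5, -4, 1)
w2 = Jw1 = ((-1)·5 + 5·(-4) + (-4)·1; 6·5 + (-4)·(-4) + (-3)·1; 7·5 + 1·(-4) + 5·1) = (-29, 43, 36)
Ratio at component: -29 / 5 = -5.800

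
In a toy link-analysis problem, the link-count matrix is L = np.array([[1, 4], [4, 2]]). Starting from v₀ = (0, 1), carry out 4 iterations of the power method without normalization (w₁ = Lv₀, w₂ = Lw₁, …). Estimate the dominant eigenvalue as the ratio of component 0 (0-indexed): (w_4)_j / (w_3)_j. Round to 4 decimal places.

λ ≈ 4.8261

w1 = Lv₀ = (4, 2)
w2 = Lw1 = (12, 20)
w3 = Lw2 = (92, 88)
w4 = Lw3 = (444, 544)
Ratio at component: 444 / 92 = 4.8261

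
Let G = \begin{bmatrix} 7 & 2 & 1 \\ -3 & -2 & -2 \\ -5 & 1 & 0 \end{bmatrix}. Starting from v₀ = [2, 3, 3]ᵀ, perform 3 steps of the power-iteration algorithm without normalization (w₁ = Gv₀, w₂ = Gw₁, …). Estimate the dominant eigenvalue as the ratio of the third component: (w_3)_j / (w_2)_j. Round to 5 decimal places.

w1 = Gv₀ = (23, -18, -7)
w2 = Gw1 = (118, -19, -133)
w3 = Gw2 = (655, -50, -609)
Ratio at component: -609 / -133 = 4.57895

4.57895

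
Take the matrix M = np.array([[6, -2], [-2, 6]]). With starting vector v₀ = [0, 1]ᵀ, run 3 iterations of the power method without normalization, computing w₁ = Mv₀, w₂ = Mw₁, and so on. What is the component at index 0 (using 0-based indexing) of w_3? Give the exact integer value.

w1 = Mv₀ = (6·0 + (-2)·1; (-2)·0 + 6·1) = (-2, 6)
w2 = Mw1 = (6·(-2) + (-2)·6; (-2)·(-2) + 6·6) = (-24, 40)
w3 = Mw2 = (-224, 288)
The requested component of w3 is -224.

-224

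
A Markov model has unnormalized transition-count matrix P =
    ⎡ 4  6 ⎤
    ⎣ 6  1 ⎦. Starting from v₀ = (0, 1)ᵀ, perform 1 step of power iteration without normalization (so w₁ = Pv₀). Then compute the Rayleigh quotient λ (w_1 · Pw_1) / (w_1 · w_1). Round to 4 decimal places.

5.8649

w1 = Pv₀ = (4·0 + 6·1; 6·0 + 1·1) = (6, 1)
Pw1 = (30, 37)
w1·Pw1 = 6·30 + 1·37 = 217; w1·w1 = 6·6 + 1·1 = 37
λ ≈ 217/37 = 5.8649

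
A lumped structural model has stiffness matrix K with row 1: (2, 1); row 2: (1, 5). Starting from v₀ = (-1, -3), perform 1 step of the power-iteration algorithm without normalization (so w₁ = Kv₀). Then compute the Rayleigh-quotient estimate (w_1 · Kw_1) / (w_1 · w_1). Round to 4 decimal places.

λ ≈ 5.3025

w1 = Kv₀ = (-5, -16)
Kw1 = (-26, -85)
w1·Kw1 = (-5)·(-26) + (-16)·(-85) = 1490; w1·w1 = (-5)·(-5) + (-16)·(-16) = 281
λ ≈ 1490/281 = 5.3025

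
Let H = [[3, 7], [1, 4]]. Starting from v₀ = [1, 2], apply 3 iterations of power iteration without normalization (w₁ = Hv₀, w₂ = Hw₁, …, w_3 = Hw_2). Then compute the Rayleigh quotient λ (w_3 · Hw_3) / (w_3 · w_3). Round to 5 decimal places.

w1 = Hv₀ = (3·1 + 7·2; 1·1 + 4·2) = (17, 9)
w2 = Hw1 = (3·17 + 7·9; 1·17 + 4·9) = (114, 53)
w3 = Hw2 = (713, 326)
Hw3 = (4421, 2017)
w3·Hw3 = 713·4421 + 326·2017 = 3809715; w3·w3 = 713·713 + 326·326 = 614645
λ ≈ 3809715/614645 = 6.19824

6.19824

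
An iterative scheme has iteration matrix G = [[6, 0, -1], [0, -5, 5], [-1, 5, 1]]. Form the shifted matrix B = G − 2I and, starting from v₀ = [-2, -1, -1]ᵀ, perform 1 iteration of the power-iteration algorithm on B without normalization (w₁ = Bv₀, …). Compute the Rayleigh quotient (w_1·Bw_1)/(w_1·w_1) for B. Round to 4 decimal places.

μ ≈ 1.6842

B = G − 2I has rows (4, 0, -1); (0, -7, 5); (-1, 5, -1)
w1 = Bv₀ = (-7, 2, -2)
Bw1 = (-26, -24, 19)
w1·Bw1 = 96; w1·w1 = 57; μ ≈ 96/57 = 1.6842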